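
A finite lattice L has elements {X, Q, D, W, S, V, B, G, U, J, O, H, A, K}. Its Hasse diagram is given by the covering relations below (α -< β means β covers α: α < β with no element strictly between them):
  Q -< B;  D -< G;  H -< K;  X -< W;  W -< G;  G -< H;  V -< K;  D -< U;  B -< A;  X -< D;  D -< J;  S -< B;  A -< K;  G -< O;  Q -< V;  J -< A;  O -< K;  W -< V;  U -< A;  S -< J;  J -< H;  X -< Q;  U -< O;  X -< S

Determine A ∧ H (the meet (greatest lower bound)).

Common lower bounds of {A, H}: D, J, S, X.
The greatest among these is J.

J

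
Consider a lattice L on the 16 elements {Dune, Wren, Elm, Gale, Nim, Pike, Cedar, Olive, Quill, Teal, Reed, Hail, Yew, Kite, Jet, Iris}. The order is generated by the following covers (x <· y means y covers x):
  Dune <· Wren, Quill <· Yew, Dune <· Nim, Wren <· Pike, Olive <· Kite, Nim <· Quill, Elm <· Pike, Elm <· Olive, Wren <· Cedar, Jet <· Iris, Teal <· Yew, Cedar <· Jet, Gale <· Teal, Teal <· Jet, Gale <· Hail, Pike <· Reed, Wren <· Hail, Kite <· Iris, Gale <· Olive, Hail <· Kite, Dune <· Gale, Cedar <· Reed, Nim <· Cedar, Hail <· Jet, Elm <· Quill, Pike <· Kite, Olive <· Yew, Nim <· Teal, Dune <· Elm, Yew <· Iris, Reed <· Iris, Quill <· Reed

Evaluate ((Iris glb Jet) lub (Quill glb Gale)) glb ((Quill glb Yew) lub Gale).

Teal

Iris ∧ Jet = Jet
Quill ∧ Gale = Dune
Jet ∨ Dune = Jet
Quill ∧ Yew = Quill
Quill ∨ Gale = Yew
Jet ∧ Yew = Teal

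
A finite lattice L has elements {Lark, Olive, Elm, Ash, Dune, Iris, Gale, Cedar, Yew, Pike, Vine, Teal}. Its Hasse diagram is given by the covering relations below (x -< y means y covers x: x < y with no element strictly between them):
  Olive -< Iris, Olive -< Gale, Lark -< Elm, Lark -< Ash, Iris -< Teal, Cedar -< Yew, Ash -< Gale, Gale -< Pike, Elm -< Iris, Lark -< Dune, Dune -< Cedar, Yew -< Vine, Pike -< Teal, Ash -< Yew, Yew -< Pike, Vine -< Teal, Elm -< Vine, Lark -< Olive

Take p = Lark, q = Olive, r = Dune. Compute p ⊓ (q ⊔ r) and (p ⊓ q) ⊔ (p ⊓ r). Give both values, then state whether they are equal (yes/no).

Lark; Lark; yes

q ⊔ r = Pike, so p ⊓ (q ⊔ r) = Lark ⊓ Pike = Lark.
p ⊓ q = Lark and p ⊓ r = Lark, so (p ⊓ q) ⊔ (p ⊓ r) = Lark ⊔ Lark = Lark.
Equal: yes.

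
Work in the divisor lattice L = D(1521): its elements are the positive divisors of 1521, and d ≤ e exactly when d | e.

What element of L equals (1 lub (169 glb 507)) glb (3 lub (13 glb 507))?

169 ∧ 507 = 169
1 ∨ 169 = 169
13 ∧ 507 = 13
3 ∨ 13 = 39
169 ∧ 39 = 13

13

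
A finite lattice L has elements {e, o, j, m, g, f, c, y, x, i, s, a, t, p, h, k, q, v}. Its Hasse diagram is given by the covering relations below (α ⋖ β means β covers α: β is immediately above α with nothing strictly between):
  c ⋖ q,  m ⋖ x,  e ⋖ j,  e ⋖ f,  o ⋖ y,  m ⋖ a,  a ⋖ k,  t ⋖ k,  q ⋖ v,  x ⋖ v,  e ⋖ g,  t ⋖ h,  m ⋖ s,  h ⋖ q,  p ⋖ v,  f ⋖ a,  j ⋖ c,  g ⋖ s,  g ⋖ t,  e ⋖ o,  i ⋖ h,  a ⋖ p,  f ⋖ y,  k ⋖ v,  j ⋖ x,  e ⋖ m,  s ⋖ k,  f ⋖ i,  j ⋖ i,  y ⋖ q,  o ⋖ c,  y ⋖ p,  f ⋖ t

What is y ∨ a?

Common upper bounds of {y, a}: p, v.
The least among these is p.

p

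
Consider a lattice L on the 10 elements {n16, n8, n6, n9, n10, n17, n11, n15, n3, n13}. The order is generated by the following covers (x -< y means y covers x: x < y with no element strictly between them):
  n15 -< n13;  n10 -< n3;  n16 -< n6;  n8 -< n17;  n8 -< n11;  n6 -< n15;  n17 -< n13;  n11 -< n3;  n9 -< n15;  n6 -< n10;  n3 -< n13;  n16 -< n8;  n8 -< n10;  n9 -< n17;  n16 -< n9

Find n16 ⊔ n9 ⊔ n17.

n17

Common upper bounds of {n16, n9, n17}: n13, n17.
The least among these is n17.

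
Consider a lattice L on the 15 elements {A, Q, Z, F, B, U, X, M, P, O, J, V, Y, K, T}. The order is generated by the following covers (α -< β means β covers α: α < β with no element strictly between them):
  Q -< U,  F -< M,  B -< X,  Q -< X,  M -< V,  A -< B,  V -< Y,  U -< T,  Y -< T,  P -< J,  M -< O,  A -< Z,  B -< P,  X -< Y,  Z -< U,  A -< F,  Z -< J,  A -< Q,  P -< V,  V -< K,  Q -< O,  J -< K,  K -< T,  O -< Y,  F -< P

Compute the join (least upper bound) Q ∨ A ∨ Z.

Common upper bounds of {Q, A, Z}: T, U.
The least among these is U.

U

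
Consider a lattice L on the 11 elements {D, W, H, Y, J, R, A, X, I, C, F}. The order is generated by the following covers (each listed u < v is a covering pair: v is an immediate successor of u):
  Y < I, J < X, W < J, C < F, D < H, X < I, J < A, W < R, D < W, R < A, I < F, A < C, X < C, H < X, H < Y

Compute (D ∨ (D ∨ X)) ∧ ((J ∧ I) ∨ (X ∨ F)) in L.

X

D ∨ X = X
D ∨ X = X
J ∧ I = J
X ∨ F = F
J ∨ F = F
X ∧ F = X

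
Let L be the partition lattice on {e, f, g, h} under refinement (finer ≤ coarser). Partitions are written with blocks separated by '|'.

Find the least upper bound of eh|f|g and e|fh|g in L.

efh|g

The join of eh|f|g and e|fh|g merges any blocks that overlap across the partitions, giving efh|g.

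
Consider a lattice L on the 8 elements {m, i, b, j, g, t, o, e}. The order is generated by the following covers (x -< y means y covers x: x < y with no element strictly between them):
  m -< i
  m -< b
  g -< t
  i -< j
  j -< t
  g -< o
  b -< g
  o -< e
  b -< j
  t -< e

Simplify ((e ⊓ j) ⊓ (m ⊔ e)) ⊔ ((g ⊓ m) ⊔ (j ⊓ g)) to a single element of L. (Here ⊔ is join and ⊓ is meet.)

e ∧ j = j
m ∨ e = e
j ∧ e = j
g ∧ m = m
j ∧ g = b
m ∨ b = b
j ∨ b = j

j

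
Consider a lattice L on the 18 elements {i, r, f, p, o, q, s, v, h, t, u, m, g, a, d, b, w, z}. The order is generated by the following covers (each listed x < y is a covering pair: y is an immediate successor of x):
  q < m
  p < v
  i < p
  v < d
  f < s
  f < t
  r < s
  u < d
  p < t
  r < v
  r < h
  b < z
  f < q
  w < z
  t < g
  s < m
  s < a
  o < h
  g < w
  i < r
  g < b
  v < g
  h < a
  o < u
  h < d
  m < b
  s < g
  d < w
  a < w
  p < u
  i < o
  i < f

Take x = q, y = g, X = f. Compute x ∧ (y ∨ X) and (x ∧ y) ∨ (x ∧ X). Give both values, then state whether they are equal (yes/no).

y ∨ X = g, so x ∧ (y ∨ X) = q ∧ g = f.
x ∧ y = f and x ∧ X = f, so (x ∧ y) ∨ (x ∧ X) = f ∨ f = f.
Equal: yes.

f; f; yes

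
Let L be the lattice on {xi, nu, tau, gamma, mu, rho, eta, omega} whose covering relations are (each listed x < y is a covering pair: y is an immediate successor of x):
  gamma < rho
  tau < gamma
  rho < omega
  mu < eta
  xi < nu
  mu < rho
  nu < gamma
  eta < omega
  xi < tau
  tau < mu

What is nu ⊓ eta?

xi

Common lower bounds of {nu, eta}: xi.
The greatest among these is xi.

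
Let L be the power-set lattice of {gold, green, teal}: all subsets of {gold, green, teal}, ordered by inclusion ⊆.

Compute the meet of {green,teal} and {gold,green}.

Under ⊆, meet is intersection: {green,teal} ∩ {gold,green} = {green}.

{green}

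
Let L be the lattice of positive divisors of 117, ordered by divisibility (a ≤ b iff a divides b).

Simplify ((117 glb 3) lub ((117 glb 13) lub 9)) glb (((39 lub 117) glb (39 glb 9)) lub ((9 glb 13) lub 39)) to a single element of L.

117 ∧ 3 = 3
117 ∧ 13 = 13
13 ∨ 9 = 117
3 ∨ 117 = 117
39 ∨ 117 = 117
39 ∧ 9 = 3
117 ∧ 3 = 3
9 ∧ 13 = 1
1 ∨ 39 = 39
3 ∨ 39 = 39
117 ∧ 39 = 39

39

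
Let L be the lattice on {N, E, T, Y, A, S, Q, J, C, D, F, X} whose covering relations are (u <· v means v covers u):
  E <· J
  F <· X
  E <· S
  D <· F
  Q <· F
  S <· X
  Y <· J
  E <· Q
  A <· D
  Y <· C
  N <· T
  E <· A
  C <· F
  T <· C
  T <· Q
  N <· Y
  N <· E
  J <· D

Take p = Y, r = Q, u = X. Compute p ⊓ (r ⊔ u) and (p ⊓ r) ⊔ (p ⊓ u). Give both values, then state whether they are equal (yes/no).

r ⊔ u = X, so p ⊓ (r ⊔ u) = Y ⊓ X = Y.
p ⊓ r = N and p ⊓ u = Y, so (p ⊓ r) ⊔ (p ⊓ u) = N ⊔ Y = Y.
Equal: yes.

Y; Y; yes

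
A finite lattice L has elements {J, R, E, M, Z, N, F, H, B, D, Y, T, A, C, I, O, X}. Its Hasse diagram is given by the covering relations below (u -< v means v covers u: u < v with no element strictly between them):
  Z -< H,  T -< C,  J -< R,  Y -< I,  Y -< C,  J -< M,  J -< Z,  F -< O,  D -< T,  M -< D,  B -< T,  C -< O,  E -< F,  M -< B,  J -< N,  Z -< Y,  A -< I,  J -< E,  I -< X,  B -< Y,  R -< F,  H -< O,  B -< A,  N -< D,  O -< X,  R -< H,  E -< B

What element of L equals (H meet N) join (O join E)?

O

H ∧ N = J
O ∨ E = O
J ∨ O = O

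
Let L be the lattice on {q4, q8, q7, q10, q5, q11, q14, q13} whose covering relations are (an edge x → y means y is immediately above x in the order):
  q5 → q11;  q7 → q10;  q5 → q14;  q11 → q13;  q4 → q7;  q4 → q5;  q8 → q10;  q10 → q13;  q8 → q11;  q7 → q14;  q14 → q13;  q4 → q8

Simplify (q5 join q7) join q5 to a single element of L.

q14

q5 ∨ q7 = q14
q14 ∨ q5 = q14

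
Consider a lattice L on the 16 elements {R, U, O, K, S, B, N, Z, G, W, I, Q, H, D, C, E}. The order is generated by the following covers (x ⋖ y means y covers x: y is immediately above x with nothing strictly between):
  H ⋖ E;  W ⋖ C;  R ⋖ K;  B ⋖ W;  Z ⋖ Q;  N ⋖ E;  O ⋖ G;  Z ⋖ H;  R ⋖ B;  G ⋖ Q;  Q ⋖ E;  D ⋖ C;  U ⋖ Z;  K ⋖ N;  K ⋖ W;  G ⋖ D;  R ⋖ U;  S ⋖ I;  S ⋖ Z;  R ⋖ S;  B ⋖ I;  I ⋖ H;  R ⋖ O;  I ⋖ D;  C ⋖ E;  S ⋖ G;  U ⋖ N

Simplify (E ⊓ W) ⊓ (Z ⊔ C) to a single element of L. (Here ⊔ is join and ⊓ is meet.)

W

E ∧ W = W
Z ∨ C = E
W ∧ E = W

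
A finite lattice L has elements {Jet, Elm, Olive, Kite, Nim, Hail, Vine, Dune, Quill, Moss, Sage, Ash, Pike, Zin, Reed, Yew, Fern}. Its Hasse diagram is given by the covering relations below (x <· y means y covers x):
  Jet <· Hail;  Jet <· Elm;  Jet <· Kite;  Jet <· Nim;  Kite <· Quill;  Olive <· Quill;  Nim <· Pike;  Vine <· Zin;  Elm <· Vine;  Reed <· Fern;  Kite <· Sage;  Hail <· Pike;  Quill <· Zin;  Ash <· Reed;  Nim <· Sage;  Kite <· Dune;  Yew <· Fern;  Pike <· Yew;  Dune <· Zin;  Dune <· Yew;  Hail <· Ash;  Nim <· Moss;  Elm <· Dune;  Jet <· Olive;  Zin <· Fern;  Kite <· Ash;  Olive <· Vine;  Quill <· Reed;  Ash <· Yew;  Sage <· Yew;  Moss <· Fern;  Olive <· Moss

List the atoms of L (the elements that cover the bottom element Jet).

Elm, Hail, Kite, Nim, Olive

The atoms are exactly the elements that cover Jet: Elm, Hail, Kite, Nim, Olive.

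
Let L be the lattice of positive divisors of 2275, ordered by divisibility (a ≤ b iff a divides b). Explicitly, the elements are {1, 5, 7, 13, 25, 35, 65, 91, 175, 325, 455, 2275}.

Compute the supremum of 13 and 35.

455

In the divisibility order, the join is the least common multiple: lcm(13, 35) = 455.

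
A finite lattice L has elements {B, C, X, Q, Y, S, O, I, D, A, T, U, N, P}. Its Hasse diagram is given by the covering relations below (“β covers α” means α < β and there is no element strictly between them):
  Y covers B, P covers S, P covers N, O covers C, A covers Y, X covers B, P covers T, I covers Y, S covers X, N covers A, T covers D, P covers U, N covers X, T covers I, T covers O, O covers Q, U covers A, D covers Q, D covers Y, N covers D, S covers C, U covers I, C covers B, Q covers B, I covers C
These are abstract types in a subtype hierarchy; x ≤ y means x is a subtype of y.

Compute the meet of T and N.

D

Common lower bounds of {T, N}: B, D, Q, Y.
The greatest among these is D.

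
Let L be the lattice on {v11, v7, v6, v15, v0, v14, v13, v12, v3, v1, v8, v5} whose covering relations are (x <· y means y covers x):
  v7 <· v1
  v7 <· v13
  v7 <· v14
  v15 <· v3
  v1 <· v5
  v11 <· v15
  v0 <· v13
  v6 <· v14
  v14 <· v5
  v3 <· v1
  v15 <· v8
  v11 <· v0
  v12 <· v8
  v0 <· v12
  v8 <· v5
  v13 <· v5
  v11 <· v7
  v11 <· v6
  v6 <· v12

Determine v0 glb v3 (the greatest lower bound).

Common lower bounds of {v0, v3}: v11.
The greatest among these is v11.

v11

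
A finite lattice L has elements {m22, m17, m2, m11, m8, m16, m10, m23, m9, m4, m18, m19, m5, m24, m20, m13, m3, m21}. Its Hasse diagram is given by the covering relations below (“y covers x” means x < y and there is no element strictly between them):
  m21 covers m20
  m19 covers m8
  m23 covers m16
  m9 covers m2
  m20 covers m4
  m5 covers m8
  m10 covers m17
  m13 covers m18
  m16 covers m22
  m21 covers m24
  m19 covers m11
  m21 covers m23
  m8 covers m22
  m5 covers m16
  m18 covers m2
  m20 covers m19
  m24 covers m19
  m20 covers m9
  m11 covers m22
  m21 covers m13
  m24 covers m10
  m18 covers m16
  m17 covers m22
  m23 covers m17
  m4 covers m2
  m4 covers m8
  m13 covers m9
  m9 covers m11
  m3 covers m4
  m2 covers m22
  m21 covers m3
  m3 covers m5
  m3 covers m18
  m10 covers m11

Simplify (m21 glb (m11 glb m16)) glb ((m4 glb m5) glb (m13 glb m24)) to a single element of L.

m22

m11 ∧ m16 = m22
m21 ∧ m22 = m22
m4 ∧ m5 = m8
m13 ∧ m24 = m11
m8 ∧ m11 = m22
m22 ∧ m22 = m22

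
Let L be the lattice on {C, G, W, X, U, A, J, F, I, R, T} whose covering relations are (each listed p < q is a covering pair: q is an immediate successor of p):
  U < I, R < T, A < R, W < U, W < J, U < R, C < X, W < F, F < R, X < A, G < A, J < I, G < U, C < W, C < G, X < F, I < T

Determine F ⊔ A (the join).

R

Common upper bounds of {F, A}: R, T.
The least among these is R.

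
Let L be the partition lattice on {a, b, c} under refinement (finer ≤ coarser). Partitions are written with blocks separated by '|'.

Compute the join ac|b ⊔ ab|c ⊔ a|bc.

abc

The join of ac|b, ab|c, a|bc merges any blocks that overlap across the partitions, giving abc.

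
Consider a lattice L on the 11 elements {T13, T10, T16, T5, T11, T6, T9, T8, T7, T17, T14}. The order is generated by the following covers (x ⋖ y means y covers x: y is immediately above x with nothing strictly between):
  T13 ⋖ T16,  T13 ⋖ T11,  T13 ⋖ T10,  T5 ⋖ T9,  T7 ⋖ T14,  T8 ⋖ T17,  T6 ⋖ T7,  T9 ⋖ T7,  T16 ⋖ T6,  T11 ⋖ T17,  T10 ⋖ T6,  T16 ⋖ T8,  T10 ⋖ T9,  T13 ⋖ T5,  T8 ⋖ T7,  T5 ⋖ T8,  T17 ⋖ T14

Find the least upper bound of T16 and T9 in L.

Common upper bounds of {T16, T9}: T14, T7.
The least among these is T7.

T7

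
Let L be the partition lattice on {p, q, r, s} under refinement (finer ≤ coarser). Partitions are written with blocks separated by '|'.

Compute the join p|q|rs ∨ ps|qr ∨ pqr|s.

The join of p|q|rs, ps|qr, pqr|s merges any blocks that overlap across the partitions, giving pqrs.

pqrs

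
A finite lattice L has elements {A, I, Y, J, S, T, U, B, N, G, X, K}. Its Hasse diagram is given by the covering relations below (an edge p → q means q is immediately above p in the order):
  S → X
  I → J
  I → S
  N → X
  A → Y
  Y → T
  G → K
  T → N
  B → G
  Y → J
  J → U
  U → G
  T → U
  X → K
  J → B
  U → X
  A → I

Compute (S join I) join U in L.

S ∨ I = S
S ∨ U = X

X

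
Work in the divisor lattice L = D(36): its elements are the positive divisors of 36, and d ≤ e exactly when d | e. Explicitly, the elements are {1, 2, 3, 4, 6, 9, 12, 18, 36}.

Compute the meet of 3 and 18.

3

In the divisibility order, the meet is the greatest common divisor: gcd(3, 18) = 3.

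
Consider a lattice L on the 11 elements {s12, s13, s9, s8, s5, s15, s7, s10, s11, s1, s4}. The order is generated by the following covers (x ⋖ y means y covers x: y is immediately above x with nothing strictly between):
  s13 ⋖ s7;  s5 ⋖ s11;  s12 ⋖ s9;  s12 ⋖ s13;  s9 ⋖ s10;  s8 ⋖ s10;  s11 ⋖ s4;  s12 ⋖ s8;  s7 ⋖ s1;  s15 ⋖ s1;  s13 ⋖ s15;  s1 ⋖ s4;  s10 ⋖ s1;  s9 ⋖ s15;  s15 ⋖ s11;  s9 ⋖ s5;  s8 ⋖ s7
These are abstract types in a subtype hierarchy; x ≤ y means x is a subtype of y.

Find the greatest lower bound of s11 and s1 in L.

Common lower bounds of {s11, s1}: s12, s13, s15, s9.
The greatest among these is s15.

s15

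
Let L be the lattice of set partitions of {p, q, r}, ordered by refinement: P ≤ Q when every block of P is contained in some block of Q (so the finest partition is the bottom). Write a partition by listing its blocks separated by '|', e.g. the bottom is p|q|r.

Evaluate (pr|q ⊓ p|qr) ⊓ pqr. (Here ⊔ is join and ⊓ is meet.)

p|q|r

pr|q ∧ p|qr = p|q|r
p|q|r ∧ pqr = p|q|r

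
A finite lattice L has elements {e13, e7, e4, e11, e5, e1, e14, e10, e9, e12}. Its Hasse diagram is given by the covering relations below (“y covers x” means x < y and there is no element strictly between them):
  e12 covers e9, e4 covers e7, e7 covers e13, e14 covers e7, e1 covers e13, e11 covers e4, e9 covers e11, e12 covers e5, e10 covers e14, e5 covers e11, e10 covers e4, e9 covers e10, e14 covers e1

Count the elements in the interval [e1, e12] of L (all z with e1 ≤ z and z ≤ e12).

5

The interval [e1, e12] = {e1, e10, e12, e14, e9}, which has 5 elements.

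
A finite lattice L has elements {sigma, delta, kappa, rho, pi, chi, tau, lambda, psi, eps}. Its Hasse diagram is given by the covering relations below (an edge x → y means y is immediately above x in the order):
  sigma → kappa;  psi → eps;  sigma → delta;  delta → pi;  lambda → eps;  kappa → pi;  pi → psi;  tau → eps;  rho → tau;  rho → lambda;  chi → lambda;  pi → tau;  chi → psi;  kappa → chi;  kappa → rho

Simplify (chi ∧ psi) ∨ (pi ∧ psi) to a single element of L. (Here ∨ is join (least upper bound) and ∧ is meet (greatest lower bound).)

psi

chi ∧ psi = chi
pi ∧ psi = pi
chi ∨ pi = psi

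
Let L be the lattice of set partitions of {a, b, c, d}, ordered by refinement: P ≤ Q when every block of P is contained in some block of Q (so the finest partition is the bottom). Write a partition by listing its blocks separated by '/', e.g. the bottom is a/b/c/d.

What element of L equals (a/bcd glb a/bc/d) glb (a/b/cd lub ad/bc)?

a/bcd ∧ a/bc/d = a/bc/d
a/b/cd ∨ ad/bc = abcd
a/bc/d ∧ abcd = a/bc/d

a/bc/d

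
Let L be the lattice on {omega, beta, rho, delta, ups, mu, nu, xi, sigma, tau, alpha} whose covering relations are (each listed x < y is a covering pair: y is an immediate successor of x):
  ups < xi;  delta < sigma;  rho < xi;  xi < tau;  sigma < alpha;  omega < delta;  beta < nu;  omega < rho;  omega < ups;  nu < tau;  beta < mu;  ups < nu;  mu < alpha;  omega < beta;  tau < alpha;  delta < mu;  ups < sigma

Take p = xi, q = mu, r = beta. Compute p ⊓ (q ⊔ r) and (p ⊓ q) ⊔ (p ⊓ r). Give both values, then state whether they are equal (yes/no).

omega; omega; yes

q ⊔ r = mu, so p ⊓ (q ⊔ r) = xi ⊓ mu = omega.
p ⊓ q = omega and p ⊓ r = omega, so (p ⊓ q) ⊔ (p ⊓ r) = omega ⊔ omega = omega.
Equal: yes.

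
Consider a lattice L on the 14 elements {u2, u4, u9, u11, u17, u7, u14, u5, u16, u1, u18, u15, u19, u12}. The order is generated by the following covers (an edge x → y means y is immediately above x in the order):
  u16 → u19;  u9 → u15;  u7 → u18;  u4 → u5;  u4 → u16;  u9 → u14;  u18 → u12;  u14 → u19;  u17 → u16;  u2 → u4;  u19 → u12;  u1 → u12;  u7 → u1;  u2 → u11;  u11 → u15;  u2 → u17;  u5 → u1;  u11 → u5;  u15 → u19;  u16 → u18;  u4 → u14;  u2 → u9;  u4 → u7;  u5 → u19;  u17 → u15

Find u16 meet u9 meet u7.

u2

Common lower bounds of {u16, u9, u7}: u2.
The greatest among these is u2.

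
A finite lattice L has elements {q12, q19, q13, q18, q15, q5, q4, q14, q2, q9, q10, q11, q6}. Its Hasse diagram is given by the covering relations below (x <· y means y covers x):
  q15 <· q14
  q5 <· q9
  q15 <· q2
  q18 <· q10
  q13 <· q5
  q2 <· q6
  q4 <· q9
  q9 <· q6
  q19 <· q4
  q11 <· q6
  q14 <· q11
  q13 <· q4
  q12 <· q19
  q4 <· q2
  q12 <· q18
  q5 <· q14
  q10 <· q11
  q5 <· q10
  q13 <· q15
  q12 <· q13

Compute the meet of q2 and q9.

Common lower bounds of {q2, q9}: q12, q13, q19, q4.
The greatest among these is q4.

q4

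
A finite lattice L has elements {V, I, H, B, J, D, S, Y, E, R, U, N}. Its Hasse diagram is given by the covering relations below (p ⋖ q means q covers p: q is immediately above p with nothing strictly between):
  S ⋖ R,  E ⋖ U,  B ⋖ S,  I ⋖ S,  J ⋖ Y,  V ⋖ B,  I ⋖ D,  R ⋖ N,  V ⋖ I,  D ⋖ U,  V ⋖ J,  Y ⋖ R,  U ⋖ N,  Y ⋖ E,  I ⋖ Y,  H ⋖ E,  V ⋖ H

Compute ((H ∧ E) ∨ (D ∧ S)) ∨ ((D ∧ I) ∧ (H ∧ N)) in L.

E

H ∧ E = H
D ∧ S = I
H ∨ I = E
D ∧ I = I
H ∧ N = H
I ∧ H = V
E ∨ V = E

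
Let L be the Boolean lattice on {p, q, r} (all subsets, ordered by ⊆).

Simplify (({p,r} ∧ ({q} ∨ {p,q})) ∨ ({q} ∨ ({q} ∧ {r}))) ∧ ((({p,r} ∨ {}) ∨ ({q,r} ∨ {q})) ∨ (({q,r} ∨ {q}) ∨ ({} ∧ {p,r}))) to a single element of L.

{p,q}

{q} ∨ {p,q} = {p,q}
{p,r} ∧ {p,q} = {p}
{q} ∧ {r} = {}
{q} ∨ {} = {q}
{p} ∨ {q} = {p,q}
{p,r} ∨ {} = {p,r}
{q,r} ∨ {q} = {q,r}
{p,r} ∨ {q,r} = {p,q,r}
{q,r} ∨ {q} = {q,r}
{} ∧ {p,r} = {}
{q,r} ∨ {} = {q,r}
{p,q,r} ∨ {q,r} = {p,q,r}
{p,q} ∧ {p,q,r} = {p,q}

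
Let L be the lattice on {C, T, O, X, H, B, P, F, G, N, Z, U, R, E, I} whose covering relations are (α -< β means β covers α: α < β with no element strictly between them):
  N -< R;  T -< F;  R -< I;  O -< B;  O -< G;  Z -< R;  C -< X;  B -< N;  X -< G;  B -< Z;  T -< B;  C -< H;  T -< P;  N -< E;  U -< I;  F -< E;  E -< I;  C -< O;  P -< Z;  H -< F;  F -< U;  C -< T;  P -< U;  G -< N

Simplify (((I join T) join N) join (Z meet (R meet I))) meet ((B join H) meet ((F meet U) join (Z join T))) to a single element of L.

I ∨ T = I
I ∨ N = I
R ∧ I = R
Z ∧ R = Z
I ∨ Z = I
B ∨ H = E
F ∧ U = F
Z ∨ T = Z
F ∨ Z = I
E ∧ I = E
I ∧ E = E

E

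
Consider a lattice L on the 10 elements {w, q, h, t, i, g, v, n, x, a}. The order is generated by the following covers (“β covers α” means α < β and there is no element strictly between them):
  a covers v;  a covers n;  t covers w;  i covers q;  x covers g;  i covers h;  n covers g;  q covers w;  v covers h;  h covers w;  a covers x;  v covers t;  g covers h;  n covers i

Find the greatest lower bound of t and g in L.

Common lower bounds of {t, g}: w.
The greatest among these is w.

w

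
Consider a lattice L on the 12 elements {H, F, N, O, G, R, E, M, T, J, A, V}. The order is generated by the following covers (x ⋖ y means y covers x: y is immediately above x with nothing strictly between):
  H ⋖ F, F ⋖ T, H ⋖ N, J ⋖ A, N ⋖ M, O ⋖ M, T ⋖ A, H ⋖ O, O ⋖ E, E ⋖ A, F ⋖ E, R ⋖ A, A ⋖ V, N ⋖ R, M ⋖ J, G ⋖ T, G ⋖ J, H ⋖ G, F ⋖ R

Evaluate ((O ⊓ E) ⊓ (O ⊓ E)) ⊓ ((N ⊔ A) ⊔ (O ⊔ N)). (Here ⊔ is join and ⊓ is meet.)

O ∧ E = O
O ∧ E = O
O ∧ O = O
N ∨ A = A
O ∨ N = M
A ∨ M = A
O ∧ A = O

O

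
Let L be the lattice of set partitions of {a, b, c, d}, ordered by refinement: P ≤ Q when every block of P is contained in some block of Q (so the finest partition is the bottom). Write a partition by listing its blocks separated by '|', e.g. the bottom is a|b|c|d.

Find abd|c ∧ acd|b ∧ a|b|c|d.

a|b|c|d

The meet (common refinement) of abd|c, acd|b, a|b|c|d intersects blocks pairwise, giving a|b|c|d.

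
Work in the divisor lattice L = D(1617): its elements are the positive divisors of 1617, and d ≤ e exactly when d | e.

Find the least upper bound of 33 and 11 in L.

In the divisibility order, the join is the least common multiple: lcm(33, 11) = 33.

33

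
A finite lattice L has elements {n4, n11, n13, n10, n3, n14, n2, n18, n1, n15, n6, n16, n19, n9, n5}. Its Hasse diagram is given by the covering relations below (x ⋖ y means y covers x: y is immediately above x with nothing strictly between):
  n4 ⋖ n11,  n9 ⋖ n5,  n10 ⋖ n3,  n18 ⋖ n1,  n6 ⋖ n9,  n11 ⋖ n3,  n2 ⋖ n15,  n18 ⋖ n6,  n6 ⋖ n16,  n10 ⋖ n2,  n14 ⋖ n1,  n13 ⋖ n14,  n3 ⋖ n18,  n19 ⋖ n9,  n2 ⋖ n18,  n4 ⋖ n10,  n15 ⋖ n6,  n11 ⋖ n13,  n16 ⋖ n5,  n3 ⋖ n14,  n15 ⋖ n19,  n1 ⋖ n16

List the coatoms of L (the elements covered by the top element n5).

The coatoms are exactly the elements covered by n5: n16, n9.

n16, n9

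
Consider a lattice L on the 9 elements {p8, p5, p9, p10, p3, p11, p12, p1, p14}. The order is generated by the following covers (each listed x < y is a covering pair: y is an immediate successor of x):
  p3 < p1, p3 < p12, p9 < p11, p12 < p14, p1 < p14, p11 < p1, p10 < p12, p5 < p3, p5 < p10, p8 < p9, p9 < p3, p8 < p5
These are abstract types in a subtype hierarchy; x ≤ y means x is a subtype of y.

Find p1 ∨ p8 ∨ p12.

p14

Common upper bounds of {p1, p8, p12}: p14.
The least among these is p14.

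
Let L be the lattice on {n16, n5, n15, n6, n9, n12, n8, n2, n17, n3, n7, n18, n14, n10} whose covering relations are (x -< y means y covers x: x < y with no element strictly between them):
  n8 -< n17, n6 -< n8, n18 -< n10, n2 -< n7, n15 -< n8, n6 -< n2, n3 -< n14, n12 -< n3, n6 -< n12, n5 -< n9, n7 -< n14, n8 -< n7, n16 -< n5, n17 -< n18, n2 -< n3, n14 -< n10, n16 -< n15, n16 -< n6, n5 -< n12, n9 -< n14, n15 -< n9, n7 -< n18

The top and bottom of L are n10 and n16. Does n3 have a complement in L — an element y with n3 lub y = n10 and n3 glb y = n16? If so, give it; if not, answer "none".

For every candidate y, either n3 ∨ y ≠ n10 or n3 ∧ y ≠ n16; no complement exists.

none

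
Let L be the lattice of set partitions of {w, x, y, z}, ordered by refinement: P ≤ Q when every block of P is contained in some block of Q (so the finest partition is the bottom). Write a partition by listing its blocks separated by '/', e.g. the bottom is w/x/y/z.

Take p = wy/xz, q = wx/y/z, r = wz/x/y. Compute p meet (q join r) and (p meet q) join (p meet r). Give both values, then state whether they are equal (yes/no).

q join r = wxz/y, so p meet (q join r) = wy/xz meet wxz/y = w/xz/y.
p meet q = w/x/y/z and p meet r = w/x/y/z, so (p meet q) join (p meet r) = w/x/y/z join w/x/y/z = w/x/y/z.
Equal: no.

w/xz/y; w/x/y/z; no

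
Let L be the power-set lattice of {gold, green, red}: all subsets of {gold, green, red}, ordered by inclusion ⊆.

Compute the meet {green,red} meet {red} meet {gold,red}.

{red}

Under ⊆, meet is intersection: {green,red} ∩ {red} ∩ {gold,red} = {red}.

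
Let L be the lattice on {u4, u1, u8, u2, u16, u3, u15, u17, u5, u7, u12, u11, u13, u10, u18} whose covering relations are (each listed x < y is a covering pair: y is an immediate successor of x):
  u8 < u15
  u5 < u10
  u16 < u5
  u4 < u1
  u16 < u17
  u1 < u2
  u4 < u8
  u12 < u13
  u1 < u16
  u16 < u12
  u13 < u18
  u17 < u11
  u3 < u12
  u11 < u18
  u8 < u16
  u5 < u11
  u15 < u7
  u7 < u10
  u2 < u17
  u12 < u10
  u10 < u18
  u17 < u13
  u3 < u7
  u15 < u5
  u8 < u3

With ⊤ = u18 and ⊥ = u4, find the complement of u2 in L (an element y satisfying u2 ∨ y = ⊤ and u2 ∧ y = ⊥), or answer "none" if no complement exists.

Need y with u2 ∨ y = u18 and u2 ∧ y = u4.
Checking each element gives: u7.

u7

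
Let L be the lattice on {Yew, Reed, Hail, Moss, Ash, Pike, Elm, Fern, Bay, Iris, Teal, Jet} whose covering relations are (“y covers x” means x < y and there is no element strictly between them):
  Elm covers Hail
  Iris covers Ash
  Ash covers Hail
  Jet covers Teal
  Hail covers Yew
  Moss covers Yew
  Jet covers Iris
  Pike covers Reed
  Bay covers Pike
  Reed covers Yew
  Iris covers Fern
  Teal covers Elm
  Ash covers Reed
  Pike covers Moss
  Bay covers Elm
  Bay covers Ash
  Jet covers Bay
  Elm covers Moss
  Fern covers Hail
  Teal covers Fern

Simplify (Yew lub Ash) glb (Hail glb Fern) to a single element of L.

Hail

Yew ∨ Ash = Ash
Hail ∧ Fern = Hail
Ash ∧ Hail = Hail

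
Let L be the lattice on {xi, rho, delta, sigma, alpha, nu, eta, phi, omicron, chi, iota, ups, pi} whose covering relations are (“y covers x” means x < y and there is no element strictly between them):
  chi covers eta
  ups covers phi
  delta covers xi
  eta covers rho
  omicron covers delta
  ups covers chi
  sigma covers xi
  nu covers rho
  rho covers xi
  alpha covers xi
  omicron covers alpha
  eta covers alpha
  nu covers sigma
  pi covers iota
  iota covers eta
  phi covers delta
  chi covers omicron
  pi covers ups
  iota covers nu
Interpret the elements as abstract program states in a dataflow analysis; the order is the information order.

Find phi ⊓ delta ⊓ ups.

delta

Common lower bounds of {phi, delta, ups}: delta, xi.
The greatest among these is delta.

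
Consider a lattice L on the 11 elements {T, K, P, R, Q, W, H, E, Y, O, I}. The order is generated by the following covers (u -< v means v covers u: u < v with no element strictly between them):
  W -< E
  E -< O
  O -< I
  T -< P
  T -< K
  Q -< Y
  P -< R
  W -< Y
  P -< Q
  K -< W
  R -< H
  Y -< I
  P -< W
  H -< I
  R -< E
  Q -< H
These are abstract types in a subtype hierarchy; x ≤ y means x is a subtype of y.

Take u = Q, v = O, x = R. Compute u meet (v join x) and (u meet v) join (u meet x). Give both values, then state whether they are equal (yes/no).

P; P; yes

v join x = O, so u meet (v join x) = Q meet O = P.
u meet v = P and u meet x = P, so (u meet v) join (u meet x) = P join P = P.
Equal: yes.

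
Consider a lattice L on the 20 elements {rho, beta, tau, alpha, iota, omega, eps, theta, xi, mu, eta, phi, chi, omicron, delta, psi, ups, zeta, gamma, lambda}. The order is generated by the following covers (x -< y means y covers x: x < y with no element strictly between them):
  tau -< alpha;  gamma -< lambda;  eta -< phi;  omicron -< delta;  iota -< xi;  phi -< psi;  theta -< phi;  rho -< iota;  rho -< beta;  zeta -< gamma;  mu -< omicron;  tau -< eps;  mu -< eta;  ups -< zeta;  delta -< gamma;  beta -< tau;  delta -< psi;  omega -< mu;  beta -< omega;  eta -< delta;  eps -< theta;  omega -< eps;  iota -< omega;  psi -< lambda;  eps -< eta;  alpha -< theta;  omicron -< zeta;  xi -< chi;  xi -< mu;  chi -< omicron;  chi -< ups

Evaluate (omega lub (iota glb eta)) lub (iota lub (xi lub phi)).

iota ∧ eta = iota
omega ∨ iota = omega
xi ∨ phi = phi
iota ∨ phi = phi
omega ∨ phi = phi

phi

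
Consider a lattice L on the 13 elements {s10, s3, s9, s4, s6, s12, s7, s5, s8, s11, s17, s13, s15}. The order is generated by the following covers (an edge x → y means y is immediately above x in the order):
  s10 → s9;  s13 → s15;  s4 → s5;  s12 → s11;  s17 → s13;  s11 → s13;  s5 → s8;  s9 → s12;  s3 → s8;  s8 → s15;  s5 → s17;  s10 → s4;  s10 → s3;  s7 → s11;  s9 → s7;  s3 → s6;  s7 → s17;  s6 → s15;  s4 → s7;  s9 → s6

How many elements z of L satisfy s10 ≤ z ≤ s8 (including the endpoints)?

The interval [s10, s8] = {s10, s3, s4, s5, s8}, which has 5 elements.

5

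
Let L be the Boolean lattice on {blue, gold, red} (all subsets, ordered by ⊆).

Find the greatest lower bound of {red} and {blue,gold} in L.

{}

Under ⊆, meet is intersection: {red} ∩ {blue,gold} = {}.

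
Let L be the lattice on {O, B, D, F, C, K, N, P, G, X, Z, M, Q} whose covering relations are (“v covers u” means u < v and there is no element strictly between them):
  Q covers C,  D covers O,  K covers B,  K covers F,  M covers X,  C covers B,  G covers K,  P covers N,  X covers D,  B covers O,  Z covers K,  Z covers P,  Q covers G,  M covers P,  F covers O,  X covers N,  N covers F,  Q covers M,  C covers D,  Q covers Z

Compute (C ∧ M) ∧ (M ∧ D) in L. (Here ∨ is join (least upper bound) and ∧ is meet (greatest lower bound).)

C ∧ M = D
M ∧ D = D
D ∧ D = D

D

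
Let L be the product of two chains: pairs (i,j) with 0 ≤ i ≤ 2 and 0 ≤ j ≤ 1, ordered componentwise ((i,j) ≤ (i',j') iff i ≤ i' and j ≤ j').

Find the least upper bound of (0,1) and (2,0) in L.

Common upper bounds of {(0,1), (2,0)}: (2,1).
The least among these is (2,1).

(2,1)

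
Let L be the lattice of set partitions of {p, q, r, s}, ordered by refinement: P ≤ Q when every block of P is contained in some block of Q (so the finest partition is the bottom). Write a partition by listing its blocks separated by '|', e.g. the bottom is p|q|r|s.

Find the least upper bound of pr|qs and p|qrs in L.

The join of pr|qs and p|qrs merges any blocks that overlap across the partitions, giving pqrs.

pqrs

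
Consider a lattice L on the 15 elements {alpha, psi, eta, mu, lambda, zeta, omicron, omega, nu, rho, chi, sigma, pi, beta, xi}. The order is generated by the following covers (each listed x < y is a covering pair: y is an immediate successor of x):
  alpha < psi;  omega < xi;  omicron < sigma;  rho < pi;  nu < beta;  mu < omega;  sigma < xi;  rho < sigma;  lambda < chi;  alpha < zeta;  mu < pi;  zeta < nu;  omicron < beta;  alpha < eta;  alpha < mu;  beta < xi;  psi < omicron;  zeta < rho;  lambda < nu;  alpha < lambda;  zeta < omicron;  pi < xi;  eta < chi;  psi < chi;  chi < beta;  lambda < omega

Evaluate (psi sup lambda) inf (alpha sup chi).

psi ∨ lambda = chi
alpha ∨ chi = chi
chi ∧ chi = chi

chi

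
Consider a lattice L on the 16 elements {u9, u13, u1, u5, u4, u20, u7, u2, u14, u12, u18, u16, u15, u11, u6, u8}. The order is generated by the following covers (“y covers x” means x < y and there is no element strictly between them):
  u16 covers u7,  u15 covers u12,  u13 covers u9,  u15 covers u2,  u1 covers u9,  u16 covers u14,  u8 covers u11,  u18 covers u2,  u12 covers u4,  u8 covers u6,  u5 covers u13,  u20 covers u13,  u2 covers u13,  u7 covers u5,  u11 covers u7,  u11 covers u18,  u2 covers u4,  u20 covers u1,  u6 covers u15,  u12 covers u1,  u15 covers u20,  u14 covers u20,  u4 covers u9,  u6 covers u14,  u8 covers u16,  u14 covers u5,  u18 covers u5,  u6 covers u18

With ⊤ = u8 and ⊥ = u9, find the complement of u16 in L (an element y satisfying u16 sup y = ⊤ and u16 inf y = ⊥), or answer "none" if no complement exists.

Need y with u16 ∨ y = u8 and u16 ∧ y = u9.
Checking each element gives: u4.

u4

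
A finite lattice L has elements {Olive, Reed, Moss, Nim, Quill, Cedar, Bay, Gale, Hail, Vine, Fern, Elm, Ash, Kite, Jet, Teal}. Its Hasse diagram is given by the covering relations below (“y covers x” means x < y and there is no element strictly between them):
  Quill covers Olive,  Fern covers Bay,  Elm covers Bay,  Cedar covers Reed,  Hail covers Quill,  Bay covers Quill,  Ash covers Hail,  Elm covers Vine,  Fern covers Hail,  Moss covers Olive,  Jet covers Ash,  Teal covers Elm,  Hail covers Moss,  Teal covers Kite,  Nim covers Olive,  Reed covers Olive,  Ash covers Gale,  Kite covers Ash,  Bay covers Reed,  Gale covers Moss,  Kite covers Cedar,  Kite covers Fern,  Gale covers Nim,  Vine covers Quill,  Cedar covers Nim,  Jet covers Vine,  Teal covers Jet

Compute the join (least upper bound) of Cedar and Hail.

Common upper bounds of {Cedar, Hail}: Kite, Teal.
The least among these is Kite.

Kite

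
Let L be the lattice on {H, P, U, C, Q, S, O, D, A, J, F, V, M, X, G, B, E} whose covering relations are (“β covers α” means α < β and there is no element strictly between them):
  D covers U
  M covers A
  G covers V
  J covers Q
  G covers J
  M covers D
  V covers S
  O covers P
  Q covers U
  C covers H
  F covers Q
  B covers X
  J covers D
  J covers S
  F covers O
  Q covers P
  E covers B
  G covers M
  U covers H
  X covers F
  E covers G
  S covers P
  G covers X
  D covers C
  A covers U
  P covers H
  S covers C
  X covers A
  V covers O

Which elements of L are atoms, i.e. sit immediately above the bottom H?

The atoms are exactly the elements that cover H: C, P, U.

C, P, U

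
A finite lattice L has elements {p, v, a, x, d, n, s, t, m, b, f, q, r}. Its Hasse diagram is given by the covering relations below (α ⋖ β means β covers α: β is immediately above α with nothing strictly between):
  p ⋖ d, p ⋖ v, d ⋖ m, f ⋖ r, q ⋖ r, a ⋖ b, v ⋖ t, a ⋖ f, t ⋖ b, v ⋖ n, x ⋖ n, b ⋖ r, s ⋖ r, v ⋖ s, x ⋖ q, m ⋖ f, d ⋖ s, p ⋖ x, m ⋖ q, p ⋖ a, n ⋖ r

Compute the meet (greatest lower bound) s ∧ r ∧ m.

Common lower bounds of {s, r, m}: d, p.
The greatest among these is d.

d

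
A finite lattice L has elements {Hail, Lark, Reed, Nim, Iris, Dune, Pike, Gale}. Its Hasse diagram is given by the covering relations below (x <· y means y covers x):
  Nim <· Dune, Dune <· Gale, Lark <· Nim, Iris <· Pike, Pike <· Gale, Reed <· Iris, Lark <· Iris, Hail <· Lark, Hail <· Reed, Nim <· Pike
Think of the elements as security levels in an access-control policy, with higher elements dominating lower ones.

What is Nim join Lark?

Nim

Common upper bounds of {Nim, Lark}: Dune, Gale, Nim, Pike.
The least among these is Nim.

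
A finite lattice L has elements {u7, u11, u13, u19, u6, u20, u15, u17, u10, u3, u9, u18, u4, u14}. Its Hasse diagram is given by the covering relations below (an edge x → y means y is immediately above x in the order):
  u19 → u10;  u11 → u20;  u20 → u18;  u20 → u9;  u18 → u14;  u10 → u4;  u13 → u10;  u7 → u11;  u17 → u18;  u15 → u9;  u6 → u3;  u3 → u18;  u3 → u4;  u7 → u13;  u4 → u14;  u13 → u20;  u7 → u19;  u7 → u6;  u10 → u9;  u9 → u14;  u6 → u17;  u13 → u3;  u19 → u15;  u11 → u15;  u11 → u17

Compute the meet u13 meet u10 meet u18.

u13

Common lower bounds of {u13, u10, u18}: u13, u7.
The greatest among these is u13.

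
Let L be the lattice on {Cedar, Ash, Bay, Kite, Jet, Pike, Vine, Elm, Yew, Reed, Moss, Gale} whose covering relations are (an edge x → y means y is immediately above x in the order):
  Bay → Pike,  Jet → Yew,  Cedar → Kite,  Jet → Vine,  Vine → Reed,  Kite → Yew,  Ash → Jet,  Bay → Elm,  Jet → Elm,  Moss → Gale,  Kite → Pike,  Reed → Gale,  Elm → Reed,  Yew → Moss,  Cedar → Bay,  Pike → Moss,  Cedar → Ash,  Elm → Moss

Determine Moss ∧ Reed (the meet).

Elm

Common lower bounds of {Moss, Reed}: Ash, Bay, Cedar, Elm, Jet.
The greatest among these is Elm.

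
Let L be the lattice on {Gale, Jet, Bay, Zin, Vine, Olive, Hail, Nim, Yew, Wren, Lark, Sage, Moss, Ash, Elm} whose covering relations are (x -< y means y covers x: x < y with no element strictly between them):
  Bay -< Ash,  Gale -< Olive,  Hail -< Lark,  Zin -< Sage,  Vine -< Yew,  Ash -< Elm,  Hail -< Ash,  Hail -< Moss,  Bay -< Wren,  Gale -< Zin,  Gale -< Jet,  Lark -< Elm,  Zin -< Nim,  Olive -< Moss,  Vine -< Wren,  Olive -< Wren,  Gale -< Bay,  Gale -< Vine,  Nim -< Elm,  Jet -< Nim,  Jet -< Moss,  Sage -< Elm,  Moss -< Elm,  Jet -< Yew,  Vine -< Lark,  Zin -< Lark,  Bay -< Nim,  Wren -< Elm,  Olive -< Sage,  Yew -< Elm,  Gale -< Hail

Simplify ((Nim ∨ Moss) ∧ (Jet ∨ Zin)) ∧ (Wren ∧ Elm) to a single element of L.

Bay

Nim ∨ Moss = Elm
Jet ∨ Zin = Nim
Elm ∧ Nim = Nim
Wren ∧ Elm = Wren
Nim ∧ Wren = Bay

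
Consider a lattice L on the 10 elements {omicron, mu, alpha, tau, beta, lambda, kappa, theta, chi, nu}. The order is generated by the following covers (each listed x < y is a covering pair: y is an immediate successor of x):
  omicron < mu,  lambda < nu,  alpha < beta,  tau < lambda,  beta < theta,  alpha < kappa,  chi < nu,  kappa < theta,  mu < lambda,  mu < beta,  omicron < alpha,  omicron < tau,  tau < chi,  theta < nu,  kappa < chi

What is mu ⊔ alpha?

Common upper bounds of {mu, alpha}: beta, nu, theta.
The least among these is beta.

beta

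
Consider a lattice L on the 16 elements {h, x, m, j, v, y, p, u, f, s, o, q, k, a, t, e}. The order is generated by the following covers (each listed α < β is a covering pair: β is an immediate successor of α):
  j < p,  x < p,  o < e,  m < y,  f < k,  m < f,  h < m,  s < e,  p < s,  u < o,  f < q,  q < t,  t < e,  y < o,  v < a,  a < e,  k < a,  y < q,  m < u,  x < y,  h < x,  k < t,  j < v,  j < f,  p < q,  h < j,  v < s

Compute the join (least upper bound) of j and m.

Common upper bounds of {j, m}: a, e, f, k, q, t.
The least among these is f.

f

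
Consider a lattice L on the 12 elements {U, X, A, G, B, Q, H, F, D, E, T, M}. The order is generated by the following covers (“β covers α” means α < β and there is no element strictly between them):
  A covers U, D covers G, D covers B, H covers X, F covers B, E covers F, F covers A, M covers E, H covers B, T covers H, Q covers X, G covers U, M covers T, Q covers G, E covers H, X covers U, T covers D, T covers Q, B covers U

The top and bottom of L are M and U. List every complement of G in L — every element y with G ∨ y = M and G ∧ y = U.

A, E, F

Need y with G ∨ y = M and G ∧ y = U.
Checking each element gives: A, E, F.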